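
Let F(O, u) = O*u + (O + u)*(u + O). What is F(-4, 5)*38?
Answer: -722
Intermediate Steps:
F(O, u) = (O + u)**2 + O*u (F(O, u) = O*u + (O + u)*(O + u) = O*u + (O + u)**2 = (O + u)**2 + O*u)
F(-4, 5)*38 = ((-4 + 5)**2 - 4*5)*38 = (1**2 - 20)*38 = (1 - 20)*38 = -19*38 = -722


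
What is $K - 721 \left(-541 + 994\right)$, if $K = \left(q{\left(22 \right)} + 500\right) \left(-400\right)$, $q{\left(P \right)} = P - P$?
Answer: $-526613$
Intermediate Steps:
$q{\left(P \right)} = 0$
$K = -200000$ ($K = \left(0 + 500\right) \left(-400\right) = 500 \left(-400\right) = -200000$)
$K - 721 \left(-541 + 994\right) = -200000 - 721 \left(-541 + 994\right) = -200000 - 326613 = -526613$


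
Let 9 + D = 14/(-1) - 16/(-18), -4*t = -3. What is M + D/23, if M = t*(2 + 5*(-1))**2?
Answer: 4793/828 ≈ 5.7887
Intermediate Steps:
t = 3/4 (t = -1/4*(-3) = 3/4 ≈ 0.75000)
D = -199/9 (D = -9 + (14/(-1) - 16/(-18)) = -9 + (14*(-1) - 16*(-1/18)) = -9 + (-14 + 8/9) = -9 - 118/9 = -199/9 ≈ -22.111)
M = 27/4 (M = 3*(2 + 5*(-1))**2/4 = 3*(2 - 5)**2/4 = (3/4)*(-3)**2 = (3/4)*9 = 27/4 ≈ 6.7500)
M + D/23 = 27/4 - 199/9/23 = 27/4 - 199/9*1/23 = 27/4 - 199/207 = 4793/828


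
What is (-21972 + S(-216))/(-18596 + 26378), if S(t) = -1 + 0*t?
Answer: -21973/7782 ≈ -2.8236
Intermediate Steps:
S(t) = -1 (S(t) = -1 + 0 = -1)
(-21972 + S(-216))/(-18596 + 26378) = (-21972 - 1)/(-18596 + 26378) = -21973/7782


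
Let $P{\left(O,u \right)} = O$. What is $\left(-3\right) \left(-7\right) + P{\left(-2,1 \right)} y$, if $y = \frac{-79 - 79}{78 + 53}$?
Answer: $\frac{3067}{131} \approx 23.412$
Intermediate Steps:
$y = - \frac{158}{131} \approx -1.2061$
$\left(-3\right) \left(-7\right) + P{\left(-2,1 \right)} y = \left(-3\right) \left(-7\right) - - \frac{316}{131} = 21 + \frac{316}{131} = \frac{3067}{131}$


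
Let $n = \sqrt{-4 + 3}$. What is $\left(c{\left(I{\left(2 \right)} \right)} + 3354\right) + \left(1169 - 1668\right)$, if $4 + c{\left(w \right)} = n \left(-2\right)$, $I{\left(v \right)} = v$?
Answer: $2851 - 2 i \approx 2851.0 - 2.0 i$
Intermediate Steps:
$n = i$ ($n = \sqrt{-1} = i \approx 1.0 i$)
$c{\left(w \right)} = -4 - 2 i$ ($c{\left(w \right)} = -4 + i \left(-2\right) = -4 - 2 i$)
$\left(c{\left(I{\left(2 \right)} \right)} + 3354\right) + \left(1169 - 1668\right) = \left(\left(-4 - 2 i\right) + 3354\right) + \left(1169 - 1668\right) = \left(3350 - 2 i\right) + \left(1169 - 1668\right) = \left(3350 - 2 i\right) - 499 = 2851 - 2 i$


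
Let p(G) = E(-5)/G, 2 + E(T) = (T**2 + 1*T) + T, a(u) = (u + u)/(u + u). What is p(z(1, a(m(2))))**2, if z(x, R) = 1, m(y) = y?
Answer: 169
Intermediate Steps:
a(u) = 1 (a(u) = (2*u)/((2*u)) = (2*u)*(1/(2*u)) = 1)
E(T) = -2 + T**2 + 2*T (E(T) = -2 + ((T**2 + 1*T) + T) = -2 + ((T**2 + T) + T) = -2 + ((T + T**2) + T) = -2 + (T**2 + 2*T) = -2 + T**2 + 2*T)
p(G) = 13/G (p(G) = (-2 + (-5)**2 + 2*(-5))/G = (-2 + 25 - 10)/G = 13/G)
p(z(1, a(m(2))))**2 = (13/1)**2 = (13*1)**2 = 13**2 = 169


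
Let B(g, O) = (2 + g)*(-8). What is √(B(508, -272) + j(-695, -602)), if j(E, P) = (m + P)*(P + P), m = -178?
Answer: 8*√14610 ≈ 966.97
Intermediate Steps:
j(E, P) = 2*P*(-178 + P) (j(E, P) = (-178 + P)*(P + P) = (-178 + P)*(2*P) = 2*P*(-178 + P))
B(g, O) = -16 - 8*g
√(B(508, -272) + j(-695, -602)) = √((-16 - 8*508) + 2*(-602)*(-178 - 602)) = √((-16 - 4064) + 2*(-602)*(-780)) = √(-4080 + 939120) = √935040 = 8*√14610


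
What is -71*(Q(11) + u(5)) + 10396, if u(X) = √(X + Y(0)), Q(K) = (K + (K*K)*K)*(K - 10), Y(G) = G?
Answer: -84886 - 71*√5 ≈ -85045.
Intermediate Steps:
Q(K) = (-10 + K)*(K + K³) (Q(K) = (K + K²*K)*(-10 + K) = (K + K³)*(-10 + K) = (-10 + K)*(K + K³))
u(X) = √X (u(X) = √(X + 0) = √X)
-71*(Q(11) + u(5)) + 10396 = -71*(11*(-10 + 11 + 11³ - 10*11²) + √5) + 10396 = -71*(11*(-10 + 11 + 1331 - 10*121) + √5) + 10396 = -71*(11*(-10 + 11 + 1331 - 1210) + √5) + 10396 = -71*(11*122 + √5) + 10396 = -71*(1342 + √5) + 10396 = (-95282 - 71*√5) + 10396 = -84886 - 71*√5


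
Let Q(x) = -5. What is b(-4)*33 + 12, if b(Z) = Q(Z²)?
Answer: -153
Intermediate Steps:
b(Z) = -5
b(-4)*33 + 12 = -5*33 + 12 = -165 + 12 = -153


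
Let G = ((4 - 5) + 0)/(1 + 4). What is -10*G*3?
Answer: 6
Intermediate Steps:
G = -⅕ (G = (-1 + 0)/5 = -1*⅕ = -⅕ ≈ -0.20000)
-10*G*3 = -10*(-⅕)*3 = 2*3 = 6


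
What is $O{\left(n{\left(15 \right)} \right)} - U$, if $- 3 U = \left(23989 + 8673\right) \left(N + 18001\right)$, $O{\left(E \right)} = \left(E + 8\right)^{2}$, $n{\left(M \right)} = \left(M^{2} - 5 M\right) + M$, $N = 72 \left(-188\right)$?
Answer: $\frac{145925617}{3} \approx 4.8642 \cdot 10^{7}$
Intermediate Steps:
$N = -13536$
$n{\left(M \right)} = M^{2} - 4 M$
$O{\left(E \right)} = \left(8 + E\right)^{2}$
$U = - \frac{145835830}{3}$ ($U = - \frac{\left(23989 + 8673\right) \left(-13536 + 18001\right)}{3} = - \frac{32662 \cdot 4465}{3} = \left(- \frac{1}{3}\right) 145835830 = - \frac{145835830}{3} \approx -4.8612 \cdot 10^{7}$)
$O{\left(n{\left(15 \right)} \right)} - U = \left(8 + 15 \left(-4 + 15\right)\right)^{2} - - \frac{145835830}{3} = \left(8 + 15 \cdot 11\right)^{2} + \frac{145835830}{3} = \left(8 + 165\right)^{2} + \frac{145835830}{3} = 173^{2} + \frac{145835830}{3} = 29929 + \frac{145835830}{3} = \frac{145925617}{3}$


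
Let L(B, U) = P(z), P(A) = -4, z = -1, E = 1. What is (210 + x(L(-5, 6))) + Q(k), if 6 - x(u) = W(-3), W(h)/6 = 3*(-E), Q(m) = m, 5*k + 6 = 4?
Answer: 1168/5 ≈ 233.60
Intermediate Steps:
k = -⅖ (k = -6/5 + (⅕)*4 = -6/5 + ⅘ = -⅖ ≈ -0.40000)
L(B, U) = -4
W(h) = -18 (W(h) = 6*(3*(-1*1)) = 6*(3*(-1)) = 6*(-3) = -18)
x(u) = 24 (x(u) = 6 - 1*(-18) = 6 + 18 = 24)
(210 + x(L(-5, 6))) + Q(k) = (210 + 24) - ⅖ = 234 - ⅖ = 1168/5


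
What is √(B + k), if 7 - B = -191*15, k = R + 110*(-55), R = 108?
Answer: I*√3070 ≈ 55.408*I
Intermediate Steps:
k = -5942 (k = 108 + 110*(-55) = 108 - 6050 = -5942)
B = 2872 (B = 7 - (-191)*15 = 7 - 1*(-2865) = 7 + 2865 = 2872)
√(B + k) = √(2872 - 5942) = √(-3070) = I*√3070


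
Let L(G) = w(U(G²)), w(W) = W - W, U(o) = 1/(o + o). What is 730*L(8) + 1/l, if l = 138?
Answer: 1/138 ≈ 0.0072464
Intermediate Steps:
U(o) = 1/(2*o)
w(W) = 0
L(G) = 0
730*L(8) + 1/l = 730*0 + 1/138 = 0 + 1/138 = 1/138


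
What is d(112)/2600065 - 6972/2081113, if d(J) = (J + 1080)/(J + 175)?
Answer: -5200155775964/1552965343763015 ≈ -0.0033485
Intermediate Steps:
d(J) = (1080 + J)/(175 + J)
d(112)/2600065 - 6972/2081113 = ((1080 + 112)/(175 + 112))/2600065 - 6972/2081113 = (1192/287)*(1/2600065) - 6972*1/2081113 = ((1/287)*1192)*(1/2600065) - 6972/2081113 = (1192/287)*(1/2600065) - 6972/2081113 = 1192/746218655 - 6972/2081113 = -5200155775964/1552965343763015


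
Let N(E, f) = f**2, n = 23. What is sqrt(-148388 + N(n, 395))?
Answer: sqrt(7637) ≈ 87.390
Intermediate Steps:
sqrt(-148388 + N(n, 395)) = sqrt(-148388 + 395**2) = sqrt(-148388 + 156025) = sqrt(7637)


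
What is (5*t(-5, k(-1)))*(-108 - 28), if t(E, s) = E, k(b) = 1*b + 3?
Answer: 3400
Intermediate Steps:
k(b) = 3 + b (k(b) = b + 3 = 3 + b)
(5*t(-5, k(-1)))*(-108 - 28) = (5*(-5))*(-108 - 28) = -25*(-136) = 3400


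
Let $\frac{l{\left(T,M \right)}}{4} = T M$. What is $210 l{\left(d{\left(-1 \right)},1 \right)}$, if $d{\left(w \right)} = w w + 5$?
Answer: $5040$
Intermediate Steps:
$d{\left(w \right)} = 5 + w^{2}$ ($d{\left(w \right)} = w^{2} + 5 = 5 + w^{2}$)
$l{\left(T,M \right)} = 4 M T$ ($l{\left(T,M \right)} = 4 T M = 4 M T$)
$210 l{\left(d{\left(-1 \right)},1 \right)} = 210 \cdot 4 \cdot 1 \left(5 + \left(-1\right)^{2}\right) = 210 \cdot 4 \cdot 1 \left(5 + 1\right) = 210 \cdot 4 \cdot 1 \cdot 6 = 210 \cdot 24 = 5040$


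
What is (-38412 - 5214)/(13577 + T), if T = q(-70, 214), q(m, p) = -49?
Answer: -21813/6764 ≈ -3.2249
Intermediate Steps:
T = -49
(-38412 - 5214)/(13577 + T) = (-38412 - 5214)/(13577 - 49) = -43626/13528 = -43626*1/13528 = -21813/6764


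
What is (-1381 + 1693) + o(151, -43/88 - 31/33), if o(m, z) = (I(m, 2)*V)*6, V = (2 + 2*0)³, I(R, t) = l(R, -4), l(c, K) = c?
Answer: 7560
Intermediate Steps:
I(R, t) = R
V = 8 (V = (2 + 0)³ = 2³ = 8)
o(m, z) = 48*m (o(m, z) = (m*8)*6 = (8*m)*6 = 48*m)
(-1381 + 1693) + o(151, -43/88 - 31/33) = (-1381 + 1693) + 48*151 = 312 + 7248 = 7560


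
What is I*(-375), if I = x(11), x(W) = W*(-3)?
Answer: 12375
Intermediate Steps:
x(W) = -3*W
I = -33 (I = -3*11 = -33)
I*(-375) = -33*(-375) = 12375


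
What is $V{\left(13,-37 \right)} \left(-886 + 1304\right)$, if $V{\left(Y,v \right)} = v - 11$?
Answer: $-20064$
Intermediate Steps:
$V{\left(Y,v \right)} = -11 + v$
$V{\left(13,-37 \right)} \left(-886 + 1304\right) = \left(-11 - 37\right) \left(-886 + 1304\right) = \left(-48\right) 418 = -20064$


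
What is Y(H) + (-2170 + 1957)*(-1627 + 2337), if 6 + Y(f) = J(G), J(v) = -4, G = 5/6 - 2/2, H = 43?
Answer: -151240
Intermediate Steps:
G = -⅙ (G = 5*(⅙) - 2*½ = ⅚ - 1 = -⅙ ≈ -0.16667)
Y(f) = -10 (Y(f) = -6 - 4 = -10)
Y(H) + (-2170 + 1957)*(-1627 + 2337) = -10 + (-2170 + 1957)*(-1627 + 2337) = -10 - 213*710 = -10 - 151230 = -151240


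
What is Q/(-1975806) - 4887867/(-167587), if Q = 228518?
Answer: 687084307124/23651385723 ≈ 29.050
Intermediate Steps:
Q/(-1975806) - 4887867/(-167587) = 228518/(-1975806) - 4887867/(-167587) = 228518*(-1/1975806) - 4887867*(-1/167587) = -114259/987903 + 4887867/167587 = 687084307124/23651385723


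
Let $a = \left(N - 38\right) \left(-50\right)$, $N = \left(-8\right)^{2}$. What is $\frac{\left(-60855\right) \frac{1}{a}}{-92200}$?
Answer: $- \frac{12171}{23972000} \approx -0.00050772$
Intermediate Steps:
$N = 64$
$a = -1300$ ($a = \left(64 - 38\right) \left(-50\right) = 26 \left(-50\right) = -1300$)
$\frac{\left(-60855\right) \frac{1}{a}}{-92200} = \frac{\left(-60855\right) \frac{1}{-1300}}{-92200} = \left(-60855\right) \left(- \frac{1}{1300}\right) \left(- \frac{1}{92200}\right) = \frac{12171}{260} \left(- \frac{1}{92200}\right) = - \frac{12171}{23972000}$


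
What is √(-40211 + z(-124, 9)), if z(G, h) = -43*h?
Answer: I*√40598 ≈ 201.49*I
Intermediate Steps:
√(-40211 + z(-124, 9)) = √(-40211 - 43*9) = √(-40211 - 387) = √(-40598) = I*√40598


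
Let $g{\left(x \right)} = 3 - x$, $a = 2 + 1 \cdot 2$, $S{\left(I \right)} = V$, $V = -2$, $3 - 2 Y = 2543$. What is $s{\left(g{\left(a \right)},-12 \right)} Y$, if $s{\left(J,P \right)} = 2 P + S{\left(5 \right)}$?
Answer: $33020$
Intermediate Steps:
$Y = -1270$ ($Y = \frac{3}{2} - \frac{2543}{2} = -1270$)
$S{\left(I \right)} = -2$
$a = 4$ ($a = 2 + 2 = 4$)
$s{\left(J,P \right)} = -2 + 2 P$ ($s{\left(J,P \right)} = 2 P - 2 = -2 + 2 P$)
$s{\left(g{\left(a \right)},-12 \right)} Y = \left(-2 + 2 \left(-12\right)\right) \left(-1270\right) = \left(-2 - 24\right) \left(-1270\right) = \left(-26\right) \left(-1270\right) = 33020$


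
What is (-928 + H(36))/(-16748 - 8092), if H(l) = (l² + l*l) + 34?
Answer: -283/4140 ≈ -0.068357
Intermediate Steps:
H(l) = 34 + 2*l² (H(l) = (l² + l²) + 34 = 2*l² + 34 = 34 + 2*l²)
(-928 + H(36))/(-16748 - 8092) = (-928 + (34 + 2*36²))/(-16748 - 8092) = (-928 + (34 + 2*1296))/(-24840) = (-928 + (34 + 2592))*(-1/24840) = (-928 + 2626)*(-1/24840) = 1698*(-1/24840) = -283/4140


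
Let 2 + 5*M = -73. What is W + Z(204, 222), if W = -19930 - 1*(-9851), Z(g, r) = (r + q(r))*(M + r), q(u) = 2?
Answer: 36289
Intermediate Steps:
M = -15 (M = -2/5 + (1/5)*(-73) = -2/5 - 73/5 = -15)
Z(g, r) = (-15 + r)*(2 + r) (Z(g, r) = (r + 2)*(-15 + r) = (2 + r)*(-15 + r) = (-15 + r)*(2 + r))
W = -10079 (W = -19930 + 9851 = -10079)
W + Z(204, 222) = -10079 + (-30 + 222**2 - 13*222) = -10079 + (-30 + 49284 - 2886) = -10079 + 46368 = 36289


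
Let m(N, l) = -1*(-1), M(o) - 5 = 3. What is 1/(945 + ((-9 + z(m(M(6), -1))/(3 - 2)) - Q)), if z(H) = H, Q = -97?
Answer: 1/1034 ≈ 0.00096712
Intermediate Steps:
M(o) = 8 (M(o) = 5 + 3 = 8)
m(N, l) = 1
1/(945 + ((-9 + z(m(M(6), -1))/(3 - 2)) - Q)) = 1/(945 + ((-9 + 1/(3 - 2)) - 1*(-97))) = 1/(945 + ((-9 + 1/1) + 97)) = 1/(945 + ((-9 + 1*1) + 97)) = 1/(945 + ((-9 + 1) + 97)) = 1/(945 + (-8 + 97)) = 1/(945 + 89) = 1/1034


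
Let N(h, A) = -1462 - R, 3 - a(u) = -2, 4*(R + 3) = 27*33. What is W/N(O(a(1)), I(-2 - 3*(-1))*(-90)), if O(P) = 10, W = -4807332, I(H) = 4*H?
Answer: 19229328/6727 ≈ 2858.5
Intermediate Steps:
R = 879/4 (R = -3 + (27*33)/4 = -3 + (¼)*891 = -3 + 891/4 = 879/4 ≈ 219.75)
a(u) = 5 (a(u) = 3 - 1*(-2) = 3 + 2 = 5)
N(h, A) = -6727/4 (N(h, A) = -1462 - 1*879/4 = -1462 - 879/4 = -6727/4)
W/N(O(a(1)), I(-2 - 3*(-1))*(-90)) = -4807332/(-6727/4) = -4807332*(-4/6727) = 19229328/6727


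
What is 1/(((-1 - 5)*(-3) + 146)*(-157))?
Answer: -1/25748 ≈ -3.8838e-5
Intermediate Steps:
1/(((-1 - 5)*(-3) + 146)*(-157)) = 1/((-6*(-3) + 146)*(-157)) = 1/((18 + 146)*(-157)) = 1/(164*(-157)) = 1/(-25748) = -1/25748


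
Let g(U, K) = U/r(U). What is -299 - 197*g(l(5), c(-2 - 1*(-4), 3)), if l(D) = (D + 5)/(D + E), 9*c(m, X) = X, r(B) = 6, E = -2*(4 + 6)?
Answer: -2494/9 ≈ -277.11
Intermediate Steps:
E = -20 (E = -2*10 = -20)
c(m, X) = X/9
l(D) = (5 + D)/(-20 + D) (l(D) = (D + 5)/(D - 20) = (5 + D)/(-20 + D))
g(U, K) = U/6
-299 - 197*g(l(5), c(-2 - 1*(-4), 3)) = -299 - 197*(5 + 5)/(-20 + 5)/6 = -299 - 197*10/(-15)/6 = -299 - 197*(-1/15*10)/6 = -299 - 197*(-2)/(6*3) = -299 - 197*(-⅑) = -299 + 197/9 = -2494/9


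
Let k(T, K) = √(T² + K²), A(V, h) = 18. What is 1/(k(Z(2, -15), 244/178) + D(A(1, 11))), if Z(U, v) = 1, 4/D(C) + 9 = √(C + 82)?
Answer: 31684/103931 - 89*√22805/103931 ≈ 0.17554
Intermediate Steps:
D(C) = 4/(-9 + √(82 + C)) (D(C) = 4/(-9 + √(C + 82)) = 4/(-9 + √(82 + C)))
k(T, K) = √(K² + T²)
1/(k(Z(2, -15), 244/178) + D(A(1, 11))) = 1/(√((244/178)² + 1²) + 4/(-9 + √(82 + 18))) = 1/(√((244*(1/178))² + 1) + 4/(-9 + √100)) = 1/(√((122/89)² + 1) + 4/(-9 + 10)) = 1/(√(14884/7921 + 1) + 4/1) = 1/(√(22805/7921) + 4*1) = 1/(√22805/89 + 4) = 1/(4 + √22805/89)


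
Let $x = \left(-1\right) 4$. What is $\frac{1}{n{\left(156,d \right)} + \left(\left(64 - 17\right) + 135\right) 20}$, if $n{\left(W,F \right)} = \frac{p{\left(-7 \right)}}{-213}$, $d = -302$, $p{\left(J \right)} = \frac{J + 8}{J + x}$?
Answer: $\frac{2343}{8528521} \approx 0.00027473$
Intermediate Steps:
$x = -4$
$p{\left(J \right)} = \frac{8 + J}{-4 + J}$ ($p{\left(J \right)} = \frac{J + 8}{J - 4} = \frac{8 + J}{-4 + J}$)
$n{\left(W,F \right)} = \frac{1}{2343}$ ($n{\left(W,F \right)} = \frac{\frac{1}{-4 - 7} \left(8 - 7\right)}{-213} = \frac{1}{-11} \cdot 1 \left(- \frac{1}{213}\right) = \left(- \frac{1}{11}\right) 1 \left(- \frac{1}{213}\right) = \left(- \frac{1}{11}\right) \left(- \frac{1}{213}\right) = \frac{1}{2343}$)
$\frac{1}{n{\left(156,d \right)} + \left(\left(64 - 17\right) + 135\right) 20} = \frac{1}{\frac{1}{2343} + \left(\left(64 - 17\right) + 135\right) 20} = \frac{1}{\frac{1}{2343} + \left(47 + 135\right) 20} = \frac{1}{\frac{1}{2343} + 182 \cdot 20} = \frac{1}{\frac{1}{2343} + 3640} = \frac{1}{\frac{8528521}{2343}} = \frac{2343}{8528521}$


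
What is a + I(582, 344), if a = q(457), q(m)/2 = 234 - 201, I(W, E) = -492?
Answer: -426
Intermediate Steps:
q(m) = 66 (q(m) = 2*(234 - 201) = 2*33 = 66)
a = 66
a + I(582, 344) = 66 - 492 = -426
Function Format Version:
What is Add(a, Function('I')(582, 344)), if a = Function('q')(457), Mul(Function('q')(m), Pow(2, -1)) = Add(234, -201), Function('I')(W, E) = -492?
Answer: -426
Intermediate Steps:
Function('q')(m) = 66 (Function('q')(m) = Mul(2, Add(234, -201)) = Mul(2, 33) = 66)
a = 66
Add(a, Function('I')(582, 344)) = Add(66, -492) = -426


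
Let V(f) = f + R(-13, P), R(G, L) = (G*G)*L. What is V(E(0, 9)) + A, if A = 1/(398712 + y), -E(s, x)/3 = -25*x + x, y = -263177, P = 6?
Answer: 225259171/135535 ≈ 1662.0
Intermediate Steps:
R(G, L) = L*G**2 (R(G, L) = G**2*L = L*G**2)
E(s, x) = 72*x (E(s, x) = -3*(-25*x + x) = -(-72)*x = 72*x)
V(f) = 1014 + f (V(f) = f + 6*(-13)**2 = f + 6*169 = f + 1014 = 1014 + f)
A = 1/135535 (A = 1/(398712 - 263177) = 1/135535 ≈ 7.3782e-6)
V(E(0, 9)) + A = (1014 + 72*9) + 1/135535 = (1014 + 648) + 1/135535 = 1662 + 1/135535 = 225259171/135535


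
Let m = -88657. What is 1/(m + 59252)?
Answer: -1/29405 ≈ -3.4008e-5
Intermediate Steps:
1/(m + 59252) = 1/(-88657 + 59252) = 1/(-29405) = -1/29405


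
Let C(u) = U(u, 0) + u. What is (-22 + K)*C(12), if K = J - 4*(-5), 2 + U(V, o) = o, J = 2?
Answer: 0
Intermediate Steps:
U(V, o) = -2 + o
C(u) = -2 + u (C(u) = (-2 + 0) + u = -2 + u)
K = 22 (K = 2 - 4*(-5) = 2 + 20 = 22)
(-22 + K)*C(12) = (-22 + 22)*(-2 + 12) = 0*10 = 0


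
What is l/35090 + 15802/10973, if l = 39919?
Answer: 90229397/35003870 ≈ 2.5777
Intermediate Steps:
l/35090 + 15802/10973 = 39919/35090 + 15802/10973 = 39919*(1/35090) + 15802*(1/10973) = 3629/3190 + 15802/10973 = 90229397/35003870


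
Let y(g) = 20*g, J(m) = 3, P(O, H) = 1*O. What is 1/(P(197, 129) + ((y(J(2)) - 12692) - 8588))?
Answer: -1/21023 ≈ -4.7567e-5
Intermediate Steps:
P(O, H) = O
1/(P(197, 129) + ((y(J(2)) - 12692) - 8588)) = 1/(197 + ((20*3 - 12692) - 8588)) = 1/(197 + ((60 - 12692) - 8588)) = 1/(197 + (-12632 - 8588)) = 1/(197 - 21220) = 1/(-21023) = -1/21023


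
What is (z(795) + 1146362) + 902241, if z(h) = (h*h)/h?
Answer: 2049398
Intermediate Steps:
z(h) = h (z(h) = h²/h = h)
(z(795) + 1146362) + 902241 = (795 + 1146362) + 902241 = 1147157 + 902241 = 2049398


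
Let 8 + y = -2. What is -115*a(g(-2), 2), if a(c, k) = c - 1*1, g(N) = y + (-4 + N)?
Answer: 1955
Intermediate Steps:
y = -10 (y = -8 - 2 = -10)
g(N) = -14 + N (g(N) = -10 + (-4 + N) = -14 + N)
a(c, k) = -1 + c (a(c, k) = c - 1 = -1 + c)
-115*a(g(-2), 2) = -115*(-1 + (-14 - 2)) = -115*(-1 - 16) = -115*(-17) = 1955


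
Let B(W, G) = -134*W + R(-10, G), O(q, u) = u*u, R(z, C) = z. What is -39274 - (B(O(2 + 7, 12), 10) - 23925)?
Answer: 3957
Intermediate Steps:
O(q, u) = u**2
B(W, G) = -10 - 134*W (B(W, G) = -134*W - 10 = -10 - 134*W)
-39274 - (B(O(2 + 7, 12), 10) - 23925) = -39274 - ((-10 - 134*12**2) - 23925) = -39274 - ((-10 - 134*144) - 23925) = -39274 - ((-10 - 19296) - 23925) = -39274 - (-19306 - 23925) = -39274 - 1*(-43231) = -39274 + 43231 = 3957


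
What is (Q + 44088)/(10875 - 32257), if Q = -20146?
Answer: -11971/10691 ≈ -1.1197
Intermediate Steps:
(Q + 44088)/(10875 - 32257) = (-20146 + 44088)/(10875 - 32257) = 23942/(-21382) = 23942*(-1/21382) = -11971/10691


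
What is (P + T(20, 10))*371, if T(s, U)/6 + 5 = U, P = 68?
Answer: 36358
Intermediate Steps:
T(s, U) = -30 + 6*U
(P + T(20, 10))*371 = (68 + (-30 + 6*10))*371 = (68 + (-30 + 60))*371 = (68 + 30)*371 = 98*371 = 36358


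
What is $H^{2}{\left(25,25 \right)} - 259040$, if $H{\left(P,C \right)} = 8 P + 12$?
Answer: $-214096$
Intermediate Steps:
$H{\left(P,C \right)} = 12 + 8 P$
$H^{2}{\left(25,25 \right)} - 259040 = \left(12 + 8 \cdot 25\right)^{2} - 259040 = \left(12 + 200\right)^{2} - 259040 = 212^{2} - 259040 = 44944 - 259040 = -214096$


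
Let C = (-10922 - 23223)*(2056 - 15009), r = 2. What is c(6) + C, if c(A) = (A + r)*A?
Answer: 442280233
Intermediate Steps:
c(A) = A*(2 + A) (c(A) = (A + 2)*A = (2 + A)*A = A*(2 + A))
C = 442280185 (C = -34145*(-12953) = 442280185)
c(6) + C = 6*(2 + 6) + 442280185 = 6*8 + 442280185 = 48 + 442280185 = 442280233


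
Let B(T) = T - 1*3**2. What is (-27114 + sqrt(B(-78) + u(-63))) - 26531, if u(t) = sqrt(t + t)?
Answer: -53645 + sqrt(-87 + 3*I*sqrt(14)) ≈ -53644.0 + 9.3467*I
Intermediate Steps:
B(T) = -9 + T (B(T) = T - 1*9 = T - 9 = -9 + T)
u(t) = sqrt(2)*sqrt(t) (u(t) = sqrt(2*t) = sqrt(2)*sqrt(t))
(-27114 + sqrt(B(-78) + u(-63))) - 26531 = (-27114 + sqrt((-9 - 78) + sqrt(2)*sqrt(-63))) - 26531 = (-27114 + sqrt(-87 + sqrt(2)*(3*I*sqrt(7)))) - 26531 = (-27114 + sqrt(-87 + 3*I*sqrt(14))) - 26531 = -53645 + sqrt(-87 + 3*I*sqrt(14))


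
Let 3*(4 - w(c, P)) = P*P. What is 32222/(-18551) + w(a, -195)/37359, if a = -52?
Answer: -1438841419/693046809 ≈ -2.0761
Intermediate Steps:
w(c, P) = 4 - P²/3 (w(c, P) = 4 - P*P/3 = 4 - P²/3)
32222/(-18551) + w(a, -195)/37359 = 32222/(-18551) + (4 - ⅓*(-195)²)/37359 = 32222*(-1/18551) + (4 - ⅓*38025)*(1/37359) = -32222/18551 + (4 - 12675)*(1/37359) = -32222/18551 - 12671*1/37359 = -32222/18551 - 12671/37359 = -1438841419/693046809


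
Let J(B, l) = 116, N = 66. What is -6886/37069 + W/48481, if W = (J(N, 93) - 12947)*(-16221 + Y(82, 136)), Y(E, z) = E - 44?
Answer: 7696824301871/1797142189 ≈ 4282.8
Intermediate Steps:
Y(E, z) = -44 + E
W = 207644073 (W = (116 - 12947)*(-16221 + (-44 + 82)) = -12831*(-16221 + 38) = -12831*(-16183) = 207644073)
-6886/37069 + W/48481 = -6886/37069 + 207644073/48481 = 7696824301871/1797142189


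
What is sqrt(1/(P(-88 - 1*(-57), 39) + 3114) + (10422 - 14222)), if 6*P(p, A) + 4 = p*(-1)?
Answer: I*sqrt(1824946046)/693 ≈ 61.644*I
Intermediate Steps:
P(p, A) = -2/3 - p/6 (P(p, A) = -2/3 + (p*(-1))/6 = -2/3 + (-p)/6 = -2/3 - p/6)
sqrt(1/(P(-88 - 1*(-57), 39) + 3114) + (10422 - 14222)) = sqrt(1/((-2/3 - (-88 - 1*(-57))/6) + 3114) + (10422 - 14222)) = sqrt(1/((-2/3 - (-88 + 57)/6) + 3114) - 3800) = sqrt(1/((-2/3 - 1/6*(-31)) + 3114) - 3800) = sqrt(1/((-2/3 + 31/6) + 3114) - 3800) = sqrt(1/(9/2 + 3114) - 3800) = sqrt(1/(6237/2) - 3800) = sqrt(2/6237 - 3800) = sqrt(-23700598/6237) = I*sqrt(1824946046)/693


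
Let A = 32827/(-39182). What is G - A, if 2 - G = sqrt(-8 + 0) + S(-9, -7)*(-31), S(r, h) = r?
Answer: -10820587/39182 - 2*I*sqrt(2) ≈ -276.16 - 2.8284*I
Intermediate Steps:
G = -277 - 2*I*sqrt(2) (G = 2 - (sqrt(-8 + 0) - 9*(-31)) = 2 - (sqrt(-8) + 279) = 2 - (2*I*sqrt(2) + 279) = 2 - (279 + 2*I*sqrt(2)) = 2 + (-279 - 2*I*sqrt(2)) = -277 - 2*I*sqrt(2) ≈ -277.0 - 2.8284*I)
A = -32827/39182 (A = 32827*(-1/39182) = -32827/39182 ≈ -0.83781)
G - A = (-277 - 2*I*sqrt(2)) - 1*(-32827/39182) = (-277 - 2*I*sqrt(2)) + 32827/39182 = -10820587/39182 - 2*I*sqrt(2)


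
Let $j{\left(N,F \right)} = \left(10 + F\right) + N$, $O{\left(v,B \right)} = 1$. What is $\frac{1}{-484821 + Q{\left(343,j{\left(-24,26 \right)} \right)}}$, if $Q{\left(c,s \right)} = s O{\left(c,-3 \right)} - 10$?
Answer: $- \frac{1}{484819} \approx -2.0626 \cdot 10^{-6}$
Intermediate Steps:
$j{\left(N,F \right)} = 10 + F + N$
$Q{\left(c,s \right)} = -10 + s$ ($Q{\left(c,s \right)} = s 1 - 10 = s - 10 = -10 + s$)
$\frac{1}{-484821 + Q{\left(343,j{\left(-24,26 \right)} \right)}} = \frac{1}{-484821 + \left(-10 + \left(10 + 26 - 24\right)\right)} = \frac{1}{-484821 + \left(-10 + 12\right)} = \frac{1}{-484821 + 2} = \frac{1}{-484819} = - \frac{1}{484819}$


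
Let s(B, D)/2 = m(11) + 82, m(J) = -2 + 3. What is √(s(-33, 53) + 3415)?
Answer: √3581 ≈ 59.841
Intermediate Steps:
m(J) = 1
s(B, D) = 166 (s(B, D) = 2*(1 + 82) = 2*83 = 166)
√(s(-33, 53) + 3415) = √(166 + 3415) = √3581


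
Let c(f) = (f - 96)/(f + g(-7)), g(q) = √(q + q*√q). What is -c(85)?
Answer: 11/(85 + √7*√(-1 - I*√7)) ≈ 0.12545 + 0.0052465*I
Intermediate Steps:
g(q) = √(q + q^(3/2))
c(f) = (-96 + f)/(f + √(-7 - 7*I*√7)) (c(f) = (f - 96)/(f + √(-7 + (-7)^(3/2))) = (-96 + f)/(f + √(-7 - 7*I*√7)))
-c(85) = -(-96 + 85)/(85 + √7*√(-1 - I*√7)) = -(-11)/(85 + √7*√(-1 - I*√7)) = 11/(85 + √7*√(-1 - I*√7))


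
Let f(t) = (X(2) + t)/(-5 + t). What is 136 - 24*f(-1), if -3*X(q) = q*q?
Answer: 380/3 ≈ 126.67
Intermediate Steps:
X(q) = -q²/3 (X(q) = -q*q/3 = -q²/3)
f(t) = (-4/3 + t)/(-5 + t) (f(t) = (-⅓*2² + t)/(-5 + t) = (-⅓*4 + t)/(-5 + t) = (-4/3 + t)/(-5 + t))
136 - 24*f(-1) = 136 - 24*(-4/3 - 1)/(-5 - 1) = 136 - 24*(-7)/((-6)*3) = 136 - (-4)*(-7)/3 = 136 - 24*7/18 = 136 - 28/3 = 380/3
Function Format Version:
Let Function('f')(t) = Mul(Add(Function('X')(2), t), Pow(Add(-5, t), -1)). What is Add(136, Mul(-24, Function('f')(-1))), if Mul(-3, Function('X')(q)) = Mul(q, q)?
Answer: Rational(380, 3) ≈ 126.67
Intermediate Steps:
Function('X')(q) = Mul(Rational(-1, 3), Pow(q, 2)) (Function('X')(q) = Mul(Rational(-1, 3), Mul(q, q)) = Mul(Rational(-1, 3), Pow(q, 2)))
Function('f')(t) = Mul(Pow(Add(-5, t), -1), Add(Rational(-4, 3), t)) (Function('f')(t) = Mul(Add(Mul(Rational(-1, 3), Pow(2, 2)), t), Pow(Add(-5, t), -1)) = Mul(Add(Mul(Rational(-1, 3), 4), t), Pow(Add(-5, t), -1)) = Mul(Add(Rational(-4, 3), t), Pow(Add(-5, t), -1)) = Mul(Pow(Add(-5, t), -1), Add(Rational(-4, 3), t)))
Add(136, Mul(-24, Function('f')(-1))) = Add(136, Mul(-24, Mul(Pow(Add(-5, -1), -1), Add(Rational(-4, 3), -1)))) = Add(136, Mul(-24, Mul(Pow(-6, -1), Rational(-7, 3)))) = Add(136, Mul(-24, Mul(Rational(-1, 6), Rational(-7, 3)))) = Add(136, Mul(-24, Rational(7, 18))) = Add(136, Rational(-28, 3)) = Rational(380, 3)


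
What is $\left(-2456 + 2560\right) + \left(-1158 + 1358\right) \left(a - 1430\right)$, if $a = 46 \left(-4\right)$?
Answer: $-322696$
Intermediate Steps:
$a = -184$
$\left(-2456 + 2560\right) + \left(-1158 + 1358\right) \left(a - 1430\right) = \left(-2456 + 2560\right) + \left(-1158 + 1358\right) \left(-184 - 1430\right) = 104 + 200 \left(-1614\right) = 104 - 322800 = -322696$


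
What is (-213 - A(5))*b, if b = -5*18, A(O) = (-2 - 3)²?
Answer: 21420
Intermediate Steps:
A(O) = 25 (A(O) = (-5)² = 25)
b = -90
(-213 - A(5))*b = (-213 - 1*25)*(-90) = (-213 - 25)*(-90) = -238*(-90) = 21420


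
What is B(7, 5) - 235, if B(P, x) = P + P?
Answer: -221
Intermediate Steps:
B(P, x) = 2*P
B(7, 5) - 235 = 2*7 - 235 = 14 - 235 = -221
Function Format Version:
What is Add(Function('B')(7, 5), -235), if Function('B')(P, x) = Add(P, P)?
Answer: -221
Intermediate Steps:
Function('B')(P, x) = Mul(2, P)
Add(Function('B')(7, 5), -235) = Add(Mul(2, 7), -235) = Add(14, -235) = -221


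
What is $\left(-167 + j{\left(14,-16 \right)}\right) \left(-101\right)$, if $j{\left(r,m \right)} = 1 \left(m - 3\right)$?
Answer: $18786$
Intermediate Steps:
$j{\left(r,m \right)} = -3 + m$ ($j{\left(r,m \right)} = 1 \left(-3 + m\right) = -3 + m$)
$\left(-167 + j{\left(14,-16 \right)}\right) \left(-101\right) = \left(-167 - 19\right) \left(-101\right) = \left(-186\right) \left(-101\right) = 18786$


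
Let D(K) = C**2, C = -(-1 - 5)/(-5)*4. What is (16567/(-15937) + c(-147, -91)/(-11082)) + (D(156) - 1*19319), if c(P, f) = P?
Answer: -28400956075547/1471781950 ≈ -19297.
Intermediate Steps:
C = -24/5 (C = -(-6*(-1/5))*4 = -6*4/5 = -1*24/5 = -24/5 ≈ -4.8000)
D(K) = 576/25 (D(K) = (-24/5)**2 = 576/25)
(16567/(-15937) + c(-147, -91)/(-11082)) + (D(156) - 1*19319) = (16567/(-15937) - 147/(-11082)) + (576/25 - 1*19319) = (16567*(-1/15937) - 147*(-1/11082)) + (576/25 - 19319) = (-16567/15937 + 49/3694) - 482399/25 = -60417585/58871278 - 482399/25 = -28400956075547/1471781950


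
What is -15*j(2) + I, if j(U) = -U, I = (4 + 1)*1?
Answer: 35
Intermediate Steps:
I = 5 (I = 5*1 = 5)
-15*j(2) + I = -(-15)*2 + 5 = -15*(-2) + 5 = 30 + 5 = 35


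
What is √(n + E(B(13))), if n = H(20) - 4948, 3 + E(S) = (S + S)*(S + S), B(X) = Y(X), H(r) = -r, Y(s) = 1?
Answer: I*√4967 ≈ 70.477*I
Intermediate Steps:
B(X) = 1
E(S) = -3 + 4*S² (E(S) = -3 + (S + S)*(S + S) = -3 + (2*S)*(2*S) = -3 + 4*S²)
n = -4968 (n = -1*20 - 4948 = -20 - 4948 = -4968)
√(n + E(B(13))) = √(-4968 + (-3 + 4*1²)) = √(-4968 + (-3 + 4*1)) = √(-4968 + (-3 + 4)) = √(-4968 + 1) = √(-4967) = I*√4967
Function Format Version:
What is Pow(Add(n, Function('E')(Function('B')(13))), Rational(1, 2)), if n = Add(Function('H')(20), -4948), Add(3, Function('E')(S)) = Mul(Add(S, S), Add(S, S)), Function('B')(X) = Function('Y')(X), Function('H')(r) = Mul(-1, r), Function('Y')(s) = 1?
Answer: Mul(I, Pow(4967, Rational(1, 2))) ≈ Mul(70.477, I)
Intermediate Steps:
Function('B')(X) = 1
Function('E')(S) = Add(-3, Mul(4, Pow(S, 2))) (Function('E')(S) = Add(-3, Mul(Add(S, S), Add(S, S))) = Add(-3, Mul(Mul(2, S), Mul(2, S))) = Add(-3, Mul(4, Pow(S, 2))))
n = -4968 (n = Add(Mul(-1, 20), -4948) = Add(-20, -4948) = -4968)
Pow(Add(n, Function('E')(Function('B')(13))), Rational(1, 2)) = Pow(Add(-4968, Add(-3, Mul(4, Pow(1, 2)))), Rational(1, 2)) = Pow(Add(-4968, Add(-3, Mul(4, 1))), Rational(1, 2)) = Pow(Add(-4968, Add(-3, 4)), Rational(1, 2)) = Pow(Add(-4968, 1), Rational(1, 2)) = Pow(-4967, Rational(1, 2)) = Mul(I, Pow(4967, Rational(1, 2)))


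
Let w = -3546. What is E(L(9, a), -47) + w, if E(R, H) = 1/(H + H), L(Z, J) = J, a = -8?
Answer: -333325/94 ≈ -3546.0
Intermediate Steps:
E(R, H) = 1/(2*H)
E(L(9, a), -47) + w = (1/2)/(-47) - 3546 = (1/2)*(-1/47) - 3546 = -1/94 - 3546 = -333325/94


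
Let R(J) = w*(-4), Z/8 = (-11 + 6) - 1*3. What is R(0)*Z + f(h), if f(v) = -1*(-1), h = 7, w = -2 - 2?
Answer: -1023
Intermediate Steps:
w = -4
Z = -64 (Z = 8*((-11 + 6) - 1*3) = 8*(-5 - 3) = 8*(-8) = -64)
f(v) = 1
R(J) = 16 (R(J) = -4*(-4) = 16)
R(0)*Z + f(h) = 16*(-64) + 1 = -1024 + 1 = -1023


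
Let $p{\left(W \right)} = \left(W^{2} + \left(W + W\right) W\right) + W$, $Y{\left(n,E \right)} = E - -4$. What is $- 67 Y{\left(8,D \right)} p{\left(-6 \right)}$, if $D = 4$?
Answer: $-54672$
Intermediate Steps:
$Y{\left(n,E \right)} = 4 + E$ ($Y{\left(n,E \right)} = E + 4 = 4 + E$)
$p{\left(W \right)} = W + 3 W^{2}$ ($p{\left(W \right)} = \left(W^{2} + 2 W W\right) + W = \left(W^{2} + 2 W^{2}\right) + W = 3 W^{2} + W = W + 3 W^{2}$)
$- 67 Y{\left(8,D \right)} p{\left(-6 \right)} = - 67 \left(4 + 4\right) \left(- 6 \left(1 + 3 \left(-6\right)\right)\right) = \left(-67\right) 8 \left(- 6 \left(1 - 18\right)\right) = - 536 \left(\left(-6\right) \left(-17\right)\right) = \left(-536\right) 102 = -54672$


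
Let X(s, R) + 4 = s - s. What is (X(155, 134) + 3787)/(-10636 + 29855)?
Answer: 3783/19219 ≈ 0.19684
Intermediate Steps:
X(s, R) = -4 (X(s, R) = -4 + (s - s) = -4 + 0 = -4)
(X(155, 134) + 3787)/(-10636 + 29855) = (-4 + 3787)/(-10636 + 29855) = 3783/19219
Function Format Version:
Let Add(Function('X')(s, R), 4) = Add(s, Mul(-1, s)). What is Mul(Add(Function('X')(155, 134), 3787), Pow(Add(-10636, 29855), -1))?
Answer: Rational(3783, 19219) ≈ 0.19684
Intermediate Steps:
Function('X')(s, R) = -4 (Function('X')(s, R) = Add(-4, Add(s, Mul(-1, s))) = Add(-4, 0) = -4)
Mul(Add(Function('X')(155, 134), 3787), Pow(Add(-10636, 29855), -1)) = Mul(Add(-4, 3787), Pow(Add(-10636, 29855), -1)) = Mul(3783, Pow(19219, -1)) = Mul(3783, Rational(1, 19219)) = Rational(3783, 19219)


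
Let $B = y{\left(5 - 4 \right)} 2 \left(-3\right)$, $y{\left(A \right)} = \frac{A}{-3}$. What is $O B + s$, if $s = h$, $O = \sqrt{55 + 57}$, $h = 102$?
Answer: $102 + 8 \sqrt{7} \approx 123.17$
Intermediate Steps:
$y{\left(A \right)} = - \frac{A}{3}$ ($y{\left(A \right)} = A \left(- \frac{1}{3}\right) = - \frac{A}{3}$)
$O = 4 \sqrt{7}$ ($O = \sqrt{112} = 4 \sqrt{7} \approx 10.583$)
$s = 102$
$B = 2$ ($B = - \frac{5 - 4}{3} \cdot 2 \left(-3\right) = \left(- \frac{1}{3}\right) 1 \cdot 2 \left(-3\right) = \left(- \frac{1}{3}\right) 2 \left(-3\right) = \left(- \frac{2}{3}\right) \left(-3\right) = 2$)
$O B + s = 4 \sqrt{7} \cdot 2 + 102 = 8 \sqrt{7} + 102 = 102 + 8 \sqrt{7}$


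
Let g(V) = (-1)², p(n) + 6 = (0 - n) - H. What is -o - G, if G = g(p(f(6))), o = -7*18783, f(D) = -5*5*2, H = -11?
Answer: 131480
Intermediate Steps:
f(D) = -50 (f(D) = -25*2 = -50)
p(n) = 5 - n (p(n) = -6 + ((0 - n) - 1*(-11)) = -6 + (-n + 11) = -6 + (11 - n) = 5 - n)
o = -131481
g(V) = 1
G = 1
-o - G = -1*(-131481) - 1*1 = 131481 - 1 = 131480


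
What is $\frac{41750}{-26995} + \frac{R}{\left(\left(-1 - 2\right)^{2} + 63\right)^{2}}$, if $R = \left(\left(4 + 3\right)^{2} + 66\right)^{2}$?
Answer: $\frac{28115375}{27988416} \approx 1.0045$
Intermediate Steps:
$R = 13225$ ($R = \left(7^{2} + 66\right)^{2} = \left(49 + 66\right)^{2} = 115^{2} = 13225$)
$\frac{41750}{-26995} + \frac{R}{\left(\left(-1 - 2\right)^{2} + 63\right)^{2}} = \frac{41750}{-26995} + \frac{13225}{\left(\left(-1 - 2\right)^{2} + 63\right)^{2}} = 41750 \left(- \frac{1}{26995}\right) + \frac{13225}{\left(\left(-3\right)^{2} + 63\right)^{2}} = - \frac{8350}{5399} + \frac{13225}{\left(9 + 63\right)^{2}} = - \frac{8350}{5399} + \frac{13225}{72^{2}} = - \frac{8350}{5399} + \frac{13225}{5184} = \frac{28115375}{27988416}$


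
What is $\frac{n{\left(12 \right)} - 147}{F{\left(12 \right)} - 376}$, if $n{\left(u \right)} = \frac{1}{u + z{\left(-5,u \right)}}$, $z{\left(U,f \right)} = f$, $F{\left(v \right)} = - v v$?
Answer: $\frac{3527}{12480} \approx 0.28261$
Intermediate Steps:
$F{\left(v \right)} = - v^{2}$
$n{\left(u \right)} = \frac{1}{2 u}$ ($n{\left(u \right)} = \frac{1}{u + u} = \frac{1}{2 u}$)
$\frac{n{\left(12 \right)} - 147}{F{\left(12 \right)} - 376} = \frac{\frac{1}{2 \cdot 12} - 147}{- 12^{2} - 376} = \frac{\frac{1}{2} \cdot \frac{1}{12} - 147}{\left(-1\right) 144 - 376} = \frac{\frac{1}{24} - 147}{-144 - 376} = - \frac{3527}{24 \left(-520\right)} = \left(- \frac{3527}{24}\right) \left(- \frac{1}{520}\right) = \frac{3527}{12480}$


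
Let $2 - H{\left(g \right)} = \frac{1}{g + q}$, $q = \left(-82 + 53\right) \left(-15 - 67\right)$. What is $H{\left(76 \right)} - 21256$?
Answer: $- \frac{52157317}{2454} \approx -21254.0$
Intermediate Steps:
$q = 2378$ ($q = \left(-29\right) \left(-82\right) = 2378$)
$H{\left(g \right)} = 2 - \frac{1}{2378 + g}$ ($H{\left(g \right)} = 2 - \frac{1}{g + 2378} = 2 - \frac{1}{2378 + g}$)
$H{\left(76 \right)} - 21256 = \frac{4755 + 2 \cdot 76}{2378 + 76} - 21256 = \frac{4755 + 152}{2454} - 21256 = \frac{1}{2454} \cdot 4907 - 21256 = \frac{4907}{2454} - 21256 = - \frac{52157317}{2454}$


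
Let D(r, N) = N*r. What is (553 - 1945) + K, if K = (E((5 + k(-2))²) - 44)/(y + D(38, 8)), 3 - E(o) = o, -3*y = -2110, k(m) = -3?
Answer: -4206759/3022 ≈ -1392.0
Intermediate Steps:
y = 2110/3 (y = -⅓*(-2110) = 2110/3 ≈ 703.33)
E(o) = 3 - o
K = -135/3022 (K = ((3 - (5 - 3)²) - 44)/(2110/3 + 8*38) = ((3 - 1*2²) - 44)/(2110/3 + 304) = ((3 - 1*4) - 44)/(3022/3) = ((3 - 4) - 44)*(3/3022) = (-1 - 44)*(3/3022) = -45*3/3022 = -135/3022 ≈ -0.044672)
(553 - 1945) + K = (553 - 1945) - 135/3022 = -1392 - 135/3022 = -4206759/3022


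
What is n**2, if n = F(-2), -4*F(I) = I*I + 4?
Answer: 4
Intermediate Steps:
F(I) = -1 - I**2/4 (F(I) = -(I*I + 4)/4 = -(I**2 + 4)/4 = -(4 + I**2)/4 = -1 - I**2/4)
n = -2 (n = -1 - 1/4*(-2)**2 = -1 - 1/4*4 = -1 - 1 = -2)
n**2 = (-2)**2 = 4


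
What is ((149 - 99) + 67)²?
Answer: 13689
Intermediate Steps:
((149 - 99) + 67)² = (50 + 67)² = 117² = 13689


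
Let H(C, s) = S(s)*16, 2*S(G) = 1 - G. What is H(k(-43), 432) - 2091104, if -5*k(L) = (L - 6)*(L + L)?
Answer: -2094552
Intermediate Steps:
k(L) = -2*L*(-6 + L)/5 (k(L) = -(L - 6)*(L + L)/5 = -(-6 + L)*2*L/5 = -2*L*(-6 + L)/5)
S(G) = ½ - G/2 (S(G) = (1 - G)/2 = ½ - G/2)
H(C, s) = 8 - 8*s (H(C, s) = (½ - s/2)*16 = 8 - 8*s)
H(k(-43), 432) - 2091104 = (8 - 8*432) - 2091104 = (8 - 3456) - 2091104 = -3448 - 2091104 = -2094552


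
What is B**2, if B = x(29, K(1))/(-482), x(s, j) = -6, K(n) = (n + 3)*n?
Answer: 9/58081 ≈ 0.00015496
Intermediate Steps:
K(n) = n*(3 + n) (K(n) = (3 + n)*n = n*(3 + n))
B = 3/241 (B = -6/(-482) = -6*(-1/482) = 3/241 ≈ 0.012448)
B**2 = (3/241)**2 = 9/58081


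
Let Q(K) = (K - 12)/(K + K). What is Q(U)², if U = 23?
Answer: 121/2116 ≈ 0.057183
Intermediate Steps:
Q(K) = (-12 + K)/(2*K) (Q(K) = (-12 + K)/((2*K)) = (-12 + K)*(1/(2*K)) = (-12 + K)/(2*K))
Q(U)² = ((½)*(-12 + 23)/23)² = ((½)*(1/23)*11)² = (11/46)² = 121/2116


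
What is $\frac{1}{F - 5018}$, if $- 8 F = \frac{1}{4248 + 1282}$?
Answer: $- \frac{44240}{221996321} \approx -0.00019928$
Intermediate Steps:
$F = - \frac{1}{44240}$ ($F = - \frac{1}{8 \left(4248 + 1282\right)} = - \frac{1}{8 \cdot 5530} = \left(- \frac{1}{8}\right) \frac{1}{5530} = - \frac{1}{44240} \approx -2.2604 \cdot 10^{-5}$)
$\frac{1}{F - 5018} = \frac{1}{- \frac{1}{44240} - 5018} = \frac{1}{- \frac{221996321}{44240}} = - \frac{44240}{221996321}$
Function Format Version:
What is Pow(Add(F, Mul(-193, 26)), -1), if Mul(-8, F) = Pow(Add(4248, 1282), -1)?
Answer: Rational(-44240, 221996321) ≈ -0.00019928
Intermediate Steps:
F = Rational(-1, 44240) (F = Mul(Rational(-1, 8), Pow(Add(4248, 1282), -1)) = Mul(Rational(-1, 8), Pow(5530, -1)) = Mul(Rational(-1, 8), Rational(1, 5530)) = Rational(-1, 44240) ≈ -2.2604e-5)
Pow(Add(F, Mul(-193, 26)), -1) = Pow(Add(Rational(-1, 44240), Mul(-193, 26)), -1) = Pow(Add(Rational(-1, 44240), -5018), -1) = Pow(Rational(-221996321, 44240), -1) = Rational(-44240, 221996321)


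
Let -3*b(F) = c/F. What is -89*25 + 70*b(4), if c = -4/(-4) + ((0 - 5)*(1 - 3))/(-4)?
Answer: -8865/4 ≈ -2216.3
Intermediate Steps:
c = -3/2 (c = -4*(-1/4) - 5*(-2)*(-1/4) = 1 + 10*(-1/4) = 1 - 5/2 = -3/2 ≈ -1.5000)
b(F) = 1/(2*F) (b(F) = -(-1)/(2*F) = 1/(2*F))
-89*25 + 70*b(4) = -89*25 + 70*((1/2)/4) = -2225 + 70*((1/2)*(1/4)) = -2225 + 70*(1/8) = -2225 + 35/4 = -8865/4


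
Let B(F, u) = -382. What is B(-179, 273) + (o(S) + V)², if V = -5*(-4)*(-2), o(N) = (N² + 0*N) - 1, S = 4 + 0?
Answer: 243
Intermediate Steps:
S = 4
o(N) = -1 + N² (o(N) = (N² + 0) - 1 = N² - 1 = -1 + N²)
V = -40 (V = 20*(-2) = -40)
B(-179, 273) + (o(S) + V)² = -382 + ((-1 + 4²) - 40)² = -382 + ((-1 + 16) - 40)² = -382 + (15 - 40)² = -382 + (-25)² = -382 + 625 = 243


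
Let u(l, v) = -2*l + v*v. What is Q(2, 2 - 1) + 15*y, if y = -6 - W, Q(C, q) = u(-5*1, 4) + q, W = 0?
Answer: -63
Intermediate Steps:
u(l, v) = v² - 2*l (u(l, v) = -2*l + v² = v² - 2*l)
Q(C, q) = 26 + q (Q(C, q) = (4² - (-10)) + q = (16 - 2*(-5)) + q = (16 + 10) + q = 26 + q)
y = -6 (y = -6 - 1*0 = -6 + 0 = -6)
Q(2, 2 - 1) + 15*y = (26 + (2 - 1)) + 15*(-6) = (26 + 1) - 90 = 27 - 90 = -63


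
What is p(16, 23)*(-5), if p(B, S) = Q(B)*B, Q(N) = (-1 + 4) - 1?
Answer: -160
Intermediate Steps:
Q(N) = 2 (Q(N) = 3 - 1 = 2)
p(B, S) = 2*B
p(16, 23)*(-5) = (2*16)*(-5) = 32*(-5) = -160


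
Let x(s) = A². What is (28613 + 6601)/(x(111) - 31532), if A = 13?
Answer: -35214/31363 ≈ -1.1228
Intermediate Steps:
x(s) = 169 (x(s) = 13² = 169)
(28613 + 6601)/(x(111) - 31532) = (28613 + 6601)/(169 - 31532) = 35214/(-31363) = 35214*(-1/31363) = -35214/31363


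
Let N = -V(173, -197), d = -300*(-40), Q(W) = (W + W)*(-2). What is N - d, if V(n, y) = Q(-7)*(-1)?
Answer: -11972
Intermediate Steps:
Q(W) = -4*W (Q(W) = (2*W)*(-2) = -4*W)
V(n, y) = -28 (V(n, y) = -4*(-7)*(-1) = 28*(-1) = -28)
d = 12000
N = 28 (N = -1*(-28) = 28)
N - d = 28 - 1*12000 = 28 - 12000 = -11972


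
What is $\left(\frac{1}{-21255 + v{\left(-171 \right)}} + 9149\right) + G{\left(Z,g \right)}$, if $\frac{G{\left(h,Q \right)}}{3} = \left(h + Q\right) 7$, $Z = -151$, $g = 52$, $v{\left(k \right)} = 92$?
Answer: $\frac{149622409}{21163} \approx 7070.0$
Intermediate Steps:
$G{\left(h,Q \right)} = 21 Q + 21 h$ ($G{\left(h,Q \right)} = 3 \left(h + Q\right) 7 = 3 \left(Q + h\right) 7 = 3 \left(7 Q + 7 h\right) = 21 Q + 21 h$)
$\left(\frac{1}{-21255 + v{\left(-171 \right)}} + 9149\right) + G{\left(Z,g \right)} = \left(\frac{1}{-21255 + 92} + 9149\right) + \left(21 \cdot 52 + 21 \left(-151\right)\right) = \left(\frac{1}{-21163} + 9149\right) + \left(1092 - 3171\right) = \left(- \frac{1}{21163} + 9149\right) - 2079 = \frac{193620286}{21163} - 2079 = \frac{149622409}{21163}$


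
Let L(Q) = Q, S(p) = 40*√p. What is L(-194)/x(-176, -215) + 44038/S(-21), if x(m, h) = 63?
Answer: -194/63 - 22019*I*√21/420 ≈ -3.0794 - 240.25*I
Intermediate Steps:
L(-194)/x(-176, -215) + 44038/S(-21) = -194/63 + 44038/((40*√(-21))) = -194*1/63 + 44038/((40*(I*√21))) = -194/63 + 44038/((40*I*√21)) = -194/63 + 44038*(-I*√21/840) = -194/63 - 22019*I*√21/420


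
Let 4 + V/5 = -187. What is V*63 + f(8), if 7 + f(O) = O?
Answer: -60164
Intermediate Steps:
V = -955 (V = -20 + 5*(-187) = -20 - 935 = -955)
f(O) = -7 + O
V*63 + f(8) = -955*63 + (-7 + 8) = -60165 + 1 = -60164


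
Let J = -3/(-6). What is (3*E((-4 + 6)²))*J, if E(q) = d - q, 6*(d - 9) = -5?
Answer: 25/4 ≈ 6.2500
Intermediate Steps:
d = 49/6 (d = 9 + (⅙)*(-5) = 9 - ⅚ = 49/6 ≈ 8.1667)
E(q) = 49/6 - q
J = ½ (J = -3*(-⅙) = ½ ≈ 0.50000)
(3*E((-4 + 6)²))*J = (3*(49/6 - (-4 + 6)²))*(½) = (3*(49/6 - 1*2²))*(½) = (3*(49/6 - 1*4))*(½) = (3*(49/6 - 4))*(½) = (3*(25/6))*(½) = (25/2)*(½) = 25/4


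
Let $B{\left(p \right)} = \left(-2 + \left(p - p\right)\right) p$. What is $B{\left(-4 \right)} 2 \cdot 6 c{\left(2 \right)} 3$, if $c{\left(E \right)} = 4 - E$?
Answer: $576$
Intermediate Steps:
$B{\left(p \right)} = - 2 p$ ($B{\left(p \right)} = \left(-2 + 0\right) p = - 2 p$)
$B{\left(-4 \right)} 2 \cdot 6 c{\left(2 \right)} 3 = \left(-2\right) \left(-4\right) 2 \cdot 6 \left(4 - 2\right) 3 = 8 \cdot 2 \cdot 6 \left(4 - 2\right) 3 = 16 \cdot 6 \cdot 2 \cdot 3 = 16 \cdot 12 \cdot 3 = 16 \cdot 36 = 576$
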